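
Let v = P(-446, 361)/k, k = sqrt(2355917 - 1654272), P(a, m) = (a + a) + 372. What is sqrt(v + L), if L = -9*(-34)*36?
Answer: 2*sqrt(54232396575714 - 3648554*sqrt(701645))/140329 ≈ 104.95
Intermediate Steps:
P(a, m) = 372 + 2*a (P(a, m) = 2*a + 372 = 372 + 2*a)
k = sqrt(701645) ≈ 837.64
v = -104*sqrt(701645)/140329 (v = (372 + 2*(-446))/(sqrt(701645)) = (372 - 892)*(sqrt(701645)/701645) = -104*sqrt(701645)/140329 ≈ -0.62079)
L = 11016 (L = 306*36 = 11016)
sqrt(v + L) = sqrt(-104*sqrt(701645)/140329 + 11016) = sqrt(11016 - 104*sqrt(701645)/140329)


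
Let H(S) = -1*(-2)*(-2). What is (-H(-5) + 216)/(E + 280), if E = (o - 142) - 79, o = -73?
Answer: -110/7 ≈ -15.714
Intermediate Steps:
E = -294 (E = (-73 - 142) - 79 = -215 - 79 = -294)
H(S) = -4 (H(S) = 2*(-2) = -4)
(-H(-5) + 216)/(E + 280) = (-1*(-4) + 216)/(-294 + 280) = (4 + 216)/(-14) = 220*(-1/14) = -110/7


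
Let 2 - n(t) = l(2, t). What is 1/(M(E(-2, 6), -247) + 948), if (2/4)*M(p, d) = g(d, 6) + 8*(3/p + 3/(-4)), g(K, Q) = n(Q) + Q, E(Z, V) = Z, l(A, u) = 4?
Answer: 1/920 ≈ 0.0010870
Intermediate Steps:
n(t) = -2 (n(t) = 2 - 1*4 = 2 - 4 = -2)
g(K, Q) = -2 + Q
M(p, d) = -4 + 48/p (M(p, d) = 2*((-2 + 6) + 8*(3/p + 3/(-4))) = 2*(4 + 8*(3/p + 3*(-¼))) = 2*(4 + 8*(3/p - ¾)) = 2*(4 + 8*(-¾ + 3/p)) = 2*(4 + (-6 + 24/p)) = 2*(-2 + 24/p) = -4 + 48/p)
1/(M(E(-2, 6), -247) + 948) = 1/((-4 + 48/(-2)) + 948) = 1/((-4 + 48*(-½)) + 948) = 1/((-4 - 24) + 948) = 1/(-28 + 948) = 1/920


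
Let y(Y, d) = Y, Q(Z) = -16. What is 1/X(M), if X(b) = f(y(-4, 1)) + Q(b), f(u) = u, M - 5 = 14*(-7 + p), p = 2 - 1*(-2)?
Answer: -1/20 ≈ -0.050000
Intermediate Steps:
p = 4 (p = 2 + 2 = 4)
M = -37 (M = 5 + 14*(-7 + 4) = 5 + 14*(-3) = 5 - 42 = -37)
X(b) = -20 (X(b) = -4 - 16 = -20)
1/X(M) = 1/(-20) = -1/20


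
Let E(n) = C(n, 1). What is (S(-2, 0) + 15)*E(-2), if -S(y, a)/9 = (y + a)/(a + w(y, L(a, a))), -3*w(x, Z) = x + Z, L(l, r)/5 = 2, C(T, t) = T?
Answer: -33/2 ≈ -16.500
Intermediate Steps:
E(n) = n
L(l, r) = 10 (L(l, r) = 5*2 = 10)
w(x, Z) = -Z/3 - x/3 (w(x, Z) = -(x + Z)/3 = -(Z + x)/3 = -Z/3 - x/3)
S(y, a) = -9*(a + y)/(-10/3 + a - y/3) (S(y, a) = -9*(y + a)/(a + (-⅓*10 - y/3)) = -9*(a + y)/(a + (-10/3 - y/3)) = -9*(a + y)/(-10/3 + a - y/3))
(S(-2, 0) + 15)*E(-2) = (27*(0 - 2)/(10 - 2 - 3*0) + 15)*(-2) = (27*(-2)/(10 - 2 + 0) + 15)*(-2) = (27*(-2)/8 + 15)*(-2) = (27*(⅛)*(-2) + 15)*(-2) = (-27/4 + 15)*(-2) = (33/4)*(-2) = -33/2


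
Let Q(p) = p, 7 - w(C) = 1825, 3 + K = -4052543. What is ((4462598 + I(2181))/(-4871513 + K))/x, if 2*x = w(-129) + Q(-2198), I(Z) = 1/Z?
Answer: 9732926239/39082452339432 ≈ 0.00024904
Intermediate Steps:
K = -4052546 (K = -3 - 4052543 = -4052546)
w(C) = -1818 (w(C) = 7 - 1*1825 = 7 - 1825 = -1818)
x = -2008 (x = (-1818 - 2198)/2 = (½)*(-4016) = -2008)
((4462598 + I(2181))/(-4871513 + K))/x = ((4462598 + 1/2181)/(-4871513 - 4052546))/(-2008) = ((4462598 + 1/2181)/(-8924059))*(-1/2008) = ((9732926239/2181)*(-1/8924059))*(-1/2008) = -9732926239/19463372679*(-1/2008) = 9732926239/39082452339432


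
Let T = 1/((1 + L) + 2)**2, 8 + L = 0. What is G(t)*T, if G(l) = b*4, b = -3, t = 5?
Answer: -12/25 ≈ -0.48000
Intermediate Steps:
L = -8 (L = -8 + 0 = -8)
G(l) = -12 (G(l) = -3*4 = -12)
T = 1/25 (T = 1/((1 - 8) + 2)**2 = 1/(-7 + 2)**2 = 1/(-5)**2 = 1/25 ≈ 0.040000)
G(t)*T = -12*1/25 = -12/25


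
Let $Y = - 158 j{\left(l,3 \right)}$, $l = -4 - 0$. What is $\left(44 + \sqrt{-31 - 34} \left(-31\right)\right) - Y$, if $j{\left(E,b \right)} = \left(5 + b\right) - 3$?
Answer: $834 - 31 i \sqrt{65} \approx 834.0 - 249.93 i$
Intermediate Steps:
$l = -4$ ($l = -4 + 0 = -4$)
$j{\left(E,b \right)} = 2 + b$
$Y = -790$ ($Y = - 158 \left(2 + 3\right) = \left(-158\right) 5 = -790$)
$\left(44 + \sqrt{-31 - 34} \left(-31\right)\right) - Y = \left(44 + \sqrt{-31 - 34} \left(-31\right)\right) - -790 = \left(44 + \sqrt{-65} \left(-31\right)\right) + 790 = \left(44 + i \sqrt{65} \left(-31\right)\right) + 790 = \left(44 - 31 i \sqrt{65}\right) + 790 = 834 - 31 i \sqrt{65}$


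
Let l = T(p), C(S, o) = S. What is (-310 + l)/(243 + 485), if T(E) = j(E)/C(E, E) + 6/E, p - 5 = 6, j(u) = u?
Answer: -261/616 ≈ -0.42370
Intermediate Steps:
p = 11 (p = 5 + 6 = 11)
T(E) = 1 + 6/E (T(E) = E/E + 6/E = 1 + 6/E)
l = 17/11 (l = (6 + 11)/11 = (1/11)*17 = 17/11 ≈ 1.5455)
(-310 + l)/(243 + 485) = (-310 + 17/11)/(243 + 485) = -3393/11/728 = -3393/11*1/728 = -261/616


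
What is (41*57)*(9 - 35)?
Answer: -60762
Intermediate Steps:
(41*57)*(9 - 35) = 2337*(-26) = -60762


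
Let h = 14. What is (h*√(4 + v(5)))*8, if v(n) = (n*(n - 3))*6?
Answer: 896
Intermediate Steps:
v(n) = 6*n*(-3 + n) (v(n) = (n*(-3 + n))*6 = 6*n*(-3 + n))
(h*√(4 + v(5)))*8 = (14*√(4 + 6*5*(-3 + 5)))*8 = (14*√(4 + 6*5*2))*8 = (14*√(4 + 60))*8 = (14*√64)*8 = (14*8)*8 = 112*8 = 896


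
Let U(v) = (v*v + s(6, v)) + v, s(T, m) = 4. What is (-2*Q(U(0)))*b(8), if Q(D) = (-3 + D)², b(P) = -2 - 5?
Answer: 14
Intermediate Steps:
b(P) = -7
U(v) = 4 + v + v² (U(v) = (v*v + 4) + v = (v² + 4) + v = (4 + v²) + v = 4 + v + v²)
(-2*Q(U(0)))*b(8) = -2*(-3 + (4 + 0 + 0²))²*(-7) = -2*(-3 + (4 + 0 + 0))²*(-7) = -2*(-3 + 4)²*(-7) = -2*1²*(-7) = -2*1*(-7) = -2*(-7) = 14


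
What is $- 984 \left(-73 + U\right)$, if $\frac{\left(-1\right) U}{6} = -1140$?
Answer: $-6658728$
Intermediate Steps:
$U = 6840$ ($U = \left(-6\right) \left(-1140\right) = 6840$)
$- 984 \left(-73 + U\right) = - 984 \left(-73 + 6840\right) = \left(-984\right) 6767 = -6658728$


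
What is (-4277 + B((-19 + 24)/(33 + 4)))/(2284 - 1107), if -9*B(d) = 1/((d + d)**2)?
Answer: -3850669/1059300 ≈ -3.6351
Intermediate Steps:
B(d) = -1/(36*d**2) (B(d) = -1/(9*(d + d)**2) = -1/(4*d**2)/9 = -1/(36*d**2))
(-4277 + B((-19 + 24)/(33 + 4)))/(2284 - 1107) = (-4277 - (33 + 4)**2/(-19 + 24)**2/36)/(2284 - 1107) = (-4277 - 1/(36*(5/37)**2))/1177 = (-4277 - 1/(36*(5*(1/37))**2))*(1/1177) = (-4277 - 1/(36*(5/37)**2))*(1/1177) = (-4277 - 1/36*1369/25)*(1/1177) = (-4277 - 1369/900)*(1/1177) = -3850669/900*1/1177 = -3850669/1059300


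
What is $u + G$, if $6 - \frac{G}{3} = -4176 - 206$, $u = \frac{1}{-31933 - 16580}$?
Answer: $\frac{638625131}{48513} \approx 13164.0$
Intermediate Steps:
$u = - \frac{1}{48513}$ ($u = \frac{1}{-48513} = - \frac{1}{48513} \approx -2.0613 \cdot 10^{-5}$)
$G = 13164$ ($G = 18 - 3 \left(-4176 - 206\right) = 18 - -13146 = 18 + 13146 = 13164$)
$u + G = - \frac{1}{48513} + 13164 = \frac{638625131}{48513}$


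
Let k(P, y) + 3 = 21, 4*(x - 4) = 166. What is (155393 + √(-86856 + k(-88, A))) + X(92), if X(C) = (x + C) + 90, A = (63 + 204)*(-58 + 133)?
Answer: 311241/2 + I*√86838 ≈ 1.5562e+5 + 294.68*I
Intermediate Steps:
x = 91/2 (x = 4 + (¼)*166 = 4 + 83/2 = 91/2 ≈ 45.500)
A = 20025 (A = 267*75 = 20025)
X(C) = 271/2 + C (X(C) = (91/2 + C) + 90 = 271/2 + C)
k(P, y) = 18 (k(P, y) = -3 + 21 = 18)
(155393 + √(-86856 + k(-88, A))) + X(92) = (155393 + √(-86856 + 18)) + (271/2 + 92) = (155393 + √(-86838)) + 455/2 = (155393 + I*√86838) + 455/2 = 311241/2 + I*√86838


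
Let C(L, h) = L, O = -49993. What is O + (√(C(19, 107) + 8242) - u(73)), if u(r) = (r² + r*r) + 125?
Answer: -60776 + √8261 ≈ -60685.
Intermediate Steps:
u(r) = 125 + 2*r² (u(r) = (r² + r²) + 125 = 2*r² + 125 = 125 + 2*r²)
O + (√(C(19, 107) + 8242) - u(73)) = -49993 + (√(19 + 8242) - (125 + 2*73²)) = -49993 + (√8261 - (125 + 2*5329)) = -49993 + (√8261 - (125 + 10658)) = -49993 + (√8261 - 1*10783) = -49993 + (√8261 - 10783) = -49993 + (-10783 + √8261) = -60776 + √8261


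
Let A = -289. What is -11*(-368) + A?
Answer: 3759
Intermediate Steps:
-11*(-368) + A = -11*(-368) - 289 = 4048 - 289 = 3759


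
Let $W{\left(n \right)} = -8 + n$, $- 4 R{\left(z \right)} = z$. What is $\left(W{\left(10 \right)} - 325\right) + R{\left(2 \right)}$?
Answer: $- \frac{647}{2} \approx -323.5$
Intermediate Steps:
$R{\left(z \right)} = - \frac{z}{4}$
$\left(W{\left(10 \right)} - 325\right) + R{\left(2 \right)} = \left(\left(-8 + 10\right) - 325\right) - \frac{1}{2} = \left(2 - 325\right) - \frac{1}{2} = -323 - \frac{1}{2} = - \frac{647}{2}$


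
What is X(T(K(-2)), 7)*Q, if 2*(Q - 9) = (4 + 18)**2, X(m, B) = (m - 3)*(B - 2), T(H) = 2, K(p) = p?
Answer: -1255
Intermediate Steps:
X(m, B) = (-3 + m)*(-2 + B)
Q = 251 (Q = 9 + (4 + 18)**2/2 = 9 + (1/2)*22**2 = 9 + (1/2)*484 = 9 + 242 = 251)
X(T(K(-2)), 7)*Q = (6 - 3*7 - 2*2 + 7*2)*251 = (6 - 21 - 4 + 14)*251 = -5*251 = -1255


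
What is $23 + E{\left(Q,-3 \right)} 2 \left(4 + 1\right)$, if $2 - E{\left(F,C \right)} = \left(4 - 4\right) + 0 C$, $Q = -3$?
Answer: $43$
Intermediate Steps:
$E{\left(F,C \right)} = 2$ ($E{\left(F,C \right)} = 2 - \left(\left(4 - 4\right) + 0 C\right) = 2 - \left(0 + 0\right) = 2 - 0 = 2 + 0 = 2$)
$23 + E{\left(Q,-3 \right)} 2 \left(4 + 1\right) = 23 + 2 \cdot 2 \left(4 + 1\right) = 23 + 2 \cdot 2 \cdot 5 = 23 + 2 \cdot 10 = 23 + 20 = 43$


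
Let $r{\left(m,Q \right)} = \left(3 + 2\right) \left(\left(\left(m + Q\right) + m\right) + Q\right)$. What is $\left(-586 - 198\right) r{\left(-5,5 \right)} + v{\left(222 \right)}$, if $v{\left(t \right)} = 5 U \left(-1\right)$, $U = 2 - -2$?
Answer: $-20$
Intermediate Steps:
$U = 4$ ($U = 2 + 2 = 4$)
$v{\left(t \right)} = -20$ ($v{\left(t \right)} = 5 \cdot 4 \left(-1\right) = 20 \left(-1\right) = -20$)
$r{\left(m,Q \right)} = 10 Q + 10 m$ ($r{\left(m,Q \right)} = 5 \left(\left(\left(Q + m\right) + m\right) + Q\right) = 5 \left(\left(Q + 2 m\right) + Q\right) = 5 \left(2 Q + 2 m\right) = 10 Q + 10 m$)
$\left(-586 - 198\right) r{\left(-5,5 \right)} + v{\left(222 \right)} = \left(-586 - 198\right) \left(10 \cdot 5 + 10 \left(-5\right)\right) - 20 = - 784 \left(50 - 50\right) - 20 = \left(-784\right) 0 - 20 = 0 - 20 = -20$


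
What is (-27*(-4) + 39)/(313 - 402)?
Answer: -147/89 ≈ -1.6517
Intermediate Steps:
(-27*(-4) + 39)/(313 - 402) = (108 + 39)/(-89) = 147*(-1/89) = -147/89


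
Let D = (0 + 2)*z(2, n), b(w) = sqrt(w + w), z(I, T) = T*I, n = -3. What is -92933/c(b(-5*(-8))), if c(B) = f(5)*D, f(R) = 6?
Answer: 92933/72 ≈ 1290.7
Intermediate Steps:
z(I, T) = I*T
b(w) = sqrt(2)*sqrt(w) (b(w) = sqrt(2*w) = sqrt(2)*sqrt(w))
D = -12 (D = (0 + 2)*(2*(-3)) = 2*(-6) = -12)
c(B) = -72 (c(B) = 6*(-12) = -72)
-92933/c(b(-5*(-8))) = -92933/(-72) = -92933*(-1/72) = 92933/72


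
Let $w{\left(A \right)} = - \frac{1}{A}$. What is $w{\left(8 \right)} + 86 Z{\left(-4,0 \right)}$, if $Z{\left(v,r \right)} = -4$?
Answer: $- \frac{2753}{8} \approx -344.13$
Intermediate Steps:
$w{\left(8 \right)} + 86 Z{\left(-4,0 \right)} = - \frac{1}{8} + 86 \left(-4\right) = \left(-1\right) \frac{1}{8} - 344 = - \frac{1}{8} - 344 = - \frac{2753}{8}$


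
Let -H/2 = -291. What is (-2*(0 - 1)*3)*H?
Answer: 3492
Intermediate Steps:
H = 582 (H = -2*(-291) = 582)
(-2*(0 - 1)*3)*H = (-2*(0 - 1)*3)*582 = (-2*(-1)*3)*582 = (2*3)*582 = 6*582 = 3492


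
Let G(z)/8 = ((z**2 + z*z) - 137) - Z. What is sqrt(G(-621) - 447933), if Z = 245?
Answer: sqrt(5719267) ≈ 2391.5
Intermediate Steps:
G(z) = -3056 + 16*z**2 (G(z) = 8*(((z**2 + z*z) - 137) - 1*245) = 8*(((z**2 + z**2) - 137) - 245) = 8*((2*z**2 - 137) - 245) = 8*((-137 + 2*z**2) - 245) = 8*(-382 + 2*z**2) = -3056 + 16*z**2)
sqrt(G(-621) - 447933) = sqrt((-3056 + 16*(-621)**2) - 447933) = sqrt((-3056 + 16*385641) - 447933) = sqrt((-3056 + 6170256) - 447933) = sqrt(6167200 - 447933) = sqrt(5719267)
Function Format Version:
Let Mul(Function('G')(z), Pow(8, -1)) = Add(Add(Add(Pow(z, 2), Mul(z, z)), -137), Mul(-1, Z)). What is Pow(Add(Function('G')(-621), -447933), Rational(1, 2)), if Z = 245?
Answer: Pow(5719267, Rational(1, 2)) ≈ 2391.5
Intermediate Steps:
Function('G')(z) = Add(-3056, Mul(16, Pow(z, 2))) (Function('G')(z) = Mul(8, Add(Add(Add(Pow(z, 2), Mul(z, z)), -137), Mul(-1, 245))) = Mul(8, Add(Add(Add(Pow(z, 2), Pow(z, 2)), -137), -245)) = Mul(8, Add(Add(Mul(2, Pow(z, 2)), -137), -245)) = Mul(8, Add(Add(-137, Mul(2, Pow(z, 2))), -245)) = Mul(8, Add(-382, Mul(2, Pow(z, 2)))) = Add(-3056, Mul(16, Pow(z, 2))))
Pow(Add(Function('G')(-621), -447933), Rational(1, 2)) = Pow(Add(Add(-3056, Mul(16, Pow(-621, 2))), -447933), Rational(1, 2)) = Pow(Add(Add(-3056, Mul(16, 385641)), -447933), Rational(1, 2)) = Pow(Add(Add(-3056, 6170256), -447933), Rational(1, 2)) = Pow(Add(6167200, -447933), Rational(1, 2)) = Pow(5719267, Rational(1, 2))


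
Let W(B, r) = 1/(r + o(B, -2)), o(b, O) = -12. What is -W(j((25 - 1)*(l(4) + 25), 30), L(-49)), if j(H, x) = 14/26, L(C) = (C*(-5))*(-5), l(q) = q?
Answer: 1/1237 ≈ 0.00080841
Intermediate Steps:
L(C) = 25*C (L(C) = -5*C*(-5) = 25*C)
j(H, x) = 7/13 (j(H, x) = 14*(1/26) = 7/13)
W(B, r) = 1/(-12 + r) (W(B, r) = 1/(r - 12) = 1/(-12 + r))
-W(j((25 - 1)*(l(4) + 25), 30), L(-49)) = -1/(-12 + 25*(-49)) = -1/(-12 - 1225) = -1/(-1237) = -1*(-1/1237) = 1/1237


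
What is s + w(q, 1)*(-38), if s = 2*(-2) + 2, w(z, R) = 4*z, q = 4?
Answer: -610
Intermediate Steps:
s = -2 (s = -4 + 2 = -2)
s + w(q, 1)*(-38) = -2 + (4*4)*(-38) = -2 + 16*(-38) = -2 - 608 = -610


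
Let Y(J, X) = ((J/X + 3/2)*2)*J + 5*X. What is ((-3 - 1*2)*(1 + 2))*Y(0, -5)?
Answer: 375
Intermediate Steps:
Y(J, X) = 5*X + J*(3 + 2*J/X) (Y(J, X) = ((J/X + 3*(½))*2)*J + 5*X = ((J/X + 3/2)*2)*J + 5*X = ((3/2 + J/X)*2)*J + 5*X = (3 + 2*J/X)*J + 5*X = J*(3 + 2*J/X) + 5*X = 5*X + J*(3 + 2*J/X))
((-3 - 1*2)*(1 + 2))*Y(0, -5) = ((-3 - 1*2)*(1 + 2))*(3*0 + 5*(-5) + 2*0²/(-5)) = ((-3 - 2)*3)*(0 - 25 + 2*0*(-⅕)) = (-5*3)*(0 - 25 + 0) = -15*(-25) = 375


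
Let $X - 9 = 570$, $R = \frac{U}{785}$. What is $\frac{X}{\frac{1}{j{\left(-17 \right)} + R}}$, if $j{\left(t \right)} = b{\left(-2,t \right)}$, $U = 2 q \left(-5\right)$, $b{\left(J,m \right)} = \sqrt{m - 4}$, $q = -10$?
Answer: $\frac{11580}{157} + 579 i \sqrt{21} \approx 73.758 + 2653.3 i$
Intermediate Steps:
$b{\left(J,m \right)} = \sqrt{-4 + m}$
$U = 100$ ($U = 2 \left(-10\right) \left(-5\right) = \left(-20\right) \left(-5\right) = 100$)
$j{\left(t \right)} = \sqrt{-4 + t}$
$R = \frac{20}{157}$ ($R = \frac{100}{785} = 100 \cdot \frac{1}{785} = \frac{20}{157} \approx 0.12739$)
$X = 579$ ($X = 9 + 570 = 579$)
$\frac{X}{\frac{1}{j{\left(-17 \right)} + R}} = \frac{579}{\frac{1}{\sqrt{-4 - 17} + \frac{20}{157}}} = \frac{579}{\frac{1}{\sqrt{-21} + \frac{20}{157}}} = \frac{579}{\frac{1}{i \sqrt{21} + \frac{20}{157}}} = \frac{579}{\frac{1}{\frac{20}{157} + i \sqrt{21}}} = 579 \left(\frac{20}{157} + i \sqrt{21}\right) = \frac{11580}{157} + 579 i \sqrt{21}$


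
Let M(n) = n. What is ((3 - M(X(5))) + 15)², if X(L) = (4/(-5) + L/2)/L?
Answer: 779689/2500 ≈ 311.88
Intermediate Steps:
X(L) = (-⅘ + L/2)/L (X(L) = (4*(-⅕) + L*(½))/L = (-⅘ + L/2)/L)
((3 - M(X(5))) + 15)² = ((3 - (-8 + 5*5)/(10*5)) + 15)² = ((3 - (-8 + 25)/(10*5)) + 15)² = ((3 - 17/(10*5)) + 15)² = ((3 - 1*17/50) + 15)² = ((3 - 17/50) + 15)² = (133/50 + 15)² = (883/50)² = 779689/2500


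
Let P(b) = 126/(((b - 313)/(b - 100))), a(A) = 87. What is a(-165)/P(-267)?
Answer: 8410/7707 ≈ 1.0912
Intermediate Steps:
P(b) = 126*(-100 + b)/(-313 + b) (P(b) = 126/(((-313 + b)/(-100 + b))) = 126*((-100 + b)/(-313 + b)) = 126*(-100 + b)/(-313 + b))
a(-165)/P(-267) = 87/((126*(-100 - 267)/(-313 - 267))) = 87/((126*(-367)/(-580))) = 87/((126*(-1/580)*(-367))) = 87/(23121/290) = 87*(290/23121) = 8410/7707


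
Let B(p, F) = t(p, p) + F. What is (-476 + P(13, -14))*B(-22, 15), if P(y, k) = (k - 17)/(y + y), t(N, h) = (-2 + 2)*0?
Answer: -186105/26 ≈ -7157.9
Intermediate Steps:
t(N, h) = 0 (t(N, h) = 0*0 = 0)
B(p, F) = F (B(p, F) = 0 + F = F)
P(y, k) = (-17 + k)/(2*y) (P(y, k) = (-17 + k)/((2*y)) = (-17 + k)*(1/(2*y)) = (-17 + k)/(2*y))
(-476 + P(13, -14))*B(-22, 15) = (-476 + (1/2)*(-17 - 14)/13)*15 = (-476 + (1/2)*(1/13)*(-31))*15 = (-476 - 31/26)*15 = -12407/26*15 = -186105/26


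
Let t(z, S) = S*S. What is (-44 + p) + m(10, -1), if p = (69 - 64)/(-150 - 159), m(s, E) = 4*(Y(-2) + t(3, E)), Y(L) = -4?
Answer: -17309/309 ≈ -56.016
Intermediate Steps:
t(z, S) = S²
m(s, E) = -16 + 4*E² (m(s, E) = 4*(-4 + E²) = -16 + 4*E²)
p = -5/309 (p = 5/(-309) = 5*(-1/309) = -5/309 ≈ -0.016181)
(-44 + p) + m(10, -1) = (-44 - 5/309) + (-16 + 4*(-1)²) = -13601/309 + (-16 + 4*1) = -13601/309 + (-16 + 4) = -13601/309 - 12 = -17309/309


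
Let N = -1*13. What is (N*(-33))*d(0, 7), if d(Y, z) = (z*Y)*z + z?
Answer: 3003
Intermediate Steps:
N = -13
d(Y, z) = z + Y*z² (d(Y, z) = (Y*z)*z + z = Y*z² + z = z + Y*z²)
(N*(-33))*d(0, 7) = (-13*(-33))*(7*(1 + 0*7)) = 429*(7*(1 + 0)) = 429*(7*1) = 429*7 = 3003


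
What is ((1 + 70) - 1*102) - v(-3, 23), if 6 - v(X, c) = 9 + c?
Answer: -5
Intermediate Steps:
v(X, c) = -3 - c (v(X, c) = 6 - (9 + c) = 6 + (-9 - c) = -3 - c)
((1 + 70) - 1*102) - v(-3, 23) = ((1 + 70) - 1*102) - (-3 - 1*23) = (71 - 102) - (-3 - 23) = -31 - 1*(-26) = -31 + 26 = -5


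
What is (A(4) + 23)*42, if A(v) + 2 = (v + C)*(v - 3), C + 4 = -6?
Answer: 630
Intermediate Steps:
C = -10 (C = -4 - 6 = -10)
A(v) = -2 + (-10 + v)*(-3 + v) (A(v) = -2 + (v - 10)*(v - 3) = -2 + (-10 + v)*(-3 + v))
(A(4) + 23)*42 = ((28 + 4**2 - 13*4) + 23)*42 = ((28 + 16 - 52) + 23)*42 = (-8 + 23)*42 = 15*42 = 630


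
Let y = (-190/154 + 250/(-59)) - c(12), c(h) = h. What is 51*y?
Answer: -4047921/4543 ≈ -891.02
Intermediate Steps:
y = -79371/4543 (y = (-190/154 + 250/(-59)) - 1*12 = (-190*1/154 + 250*(-1/59)) - 12 = (-95/77 - 250/59) - 12 = -24855/4543 - 12 = -79371/4543 ≈ -17.471)
51*y = 51*(-79371/4543) = -4047921/4543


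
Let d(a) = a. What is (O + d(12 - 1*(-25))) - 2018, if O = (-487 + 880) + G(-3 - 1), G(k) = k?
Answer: -1592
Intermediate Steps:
O = 389 (O = (-487 + 880) + (-3 - 1) = 393 - 4 = 389)
(O + d(12 - 1*(-25))) - 2018 = (389 + (12 - 1*(-25))) - 2018 = (389 + (12 + 25)) - 2018 = (389 + 37) - 2018 = 426 - 2018 = -1592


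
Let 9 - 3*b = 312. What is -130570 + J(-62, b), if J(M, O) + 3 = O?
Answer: -130674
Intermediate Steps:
b = -101 (b = 3 - ⅓*312 = 3 - 104 = -101)
J(M, O) = -3 + O
-130570 + J(-62, b) = -130570 + (-3 - 101) = -130570 - 104 = -130674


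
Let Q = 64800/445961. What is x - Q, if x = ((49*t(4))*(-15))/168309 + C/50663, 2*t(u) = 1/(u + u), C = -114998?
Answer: -48988019431080779/20281209494219664 ≈ -2.4154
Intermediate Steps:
t(u) = 1/(4*u) (t(u) = 1/(2*(u + u)) = 1/(2*((2*u))) = (1/(2*u))/2 = 1/(4*u))
Q = 64800/445961 (Q = 64800*(1/445961) = 64800/445961 ≈ 0.14530)
x = -103240137139/45477540624 (x = ((49*((¼)/4))*(-15))/168309 - 114998/50663 = ((49*((¼)*(¼)))*(-15))*(1/168309) - 114998*1/50663 = ((49*(1/16))*(-15))*(1/168309) - 114998/50663 = ((49/16)*(-15))*(1/168309) - 114998/50663 = -735/16*1/168309 - 114998/50663 = -245/897648 - 114998/50663 = -103240137139/45477540624 ≈ -2.2701)
x - Q = -103240137139/45477540624 - 1*64800/445961 = -103240137139/45477540624 - 64800/445961 = -48988019431080779/20281209494219664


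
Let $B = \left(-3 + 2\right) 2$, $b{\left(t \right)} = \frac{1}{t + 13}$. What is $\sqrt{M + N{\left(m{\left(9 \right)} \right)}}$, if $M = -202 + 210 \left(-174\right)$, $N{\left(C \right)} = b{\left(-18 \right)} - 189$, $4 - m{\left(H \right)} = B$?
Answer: $\frac{4 i \sqrt{57705}}{5} \approx 192.17 i$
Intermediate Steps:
$b{\left(t \right)} = \frac{1}{13 + t}$
$B = -2$ ($B = \left(-1\right) 2 = -2$)
$m{\left(H \right)} = 6$ ($m{\left(H \right)} = 4 - -2 = 4 + 2 = 6$)
$N{\left(C \right)} = - \frac{946}{5}$ ($N{\left(C \right)} = \frac{1}{13 - 18} - 189 = \frac{1}{-5} - 189 = - \frac{1}{5} - 189 = - \frac{946}{5}$)
$M = -36742$ ($M = -202 - 36540 = -36742$)
$\sqrt{M + N{\left(m{\left(9 \right)} \right)}} = \sqrt{-36742 - \frac{946}{5}} = \sqrt{- \frac{184656}{5}} = \frac{4 i \sqrt{57705}}{5}$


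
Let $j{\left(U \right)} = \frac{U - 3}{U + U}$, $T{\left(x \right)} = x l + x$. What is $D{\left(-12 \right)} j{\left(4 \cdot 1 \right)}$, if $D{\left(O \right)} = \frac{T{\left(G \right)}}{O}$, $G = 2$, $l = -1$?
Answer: $0$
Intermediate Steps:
$T{\left(x \right)} = 0$ ($T{\left(x \right)} = x \left(-1\right) + x = - x + x = 0$)
$D{\left(O \right)} = 0$ ($D{\left(O \right)} = \frac{0}{O} = 0$)
$j{\left(U \right)} = \frac{-3 + U}{2 U}$
$D{\left(-12 \right)} j{\left(4 \cdot 1 \right)} = 0 \frac{-3 + 4 \cdot 1}{2 \cdot 4 \cdot 1} = 0 \frac{-3 + 4}{2 \cdot 4} = 0 \cdot \frac{1}{2} \cdot \frac{1}{4} \cdot 1 = 0 \cdot \frac{1}{8} = 0$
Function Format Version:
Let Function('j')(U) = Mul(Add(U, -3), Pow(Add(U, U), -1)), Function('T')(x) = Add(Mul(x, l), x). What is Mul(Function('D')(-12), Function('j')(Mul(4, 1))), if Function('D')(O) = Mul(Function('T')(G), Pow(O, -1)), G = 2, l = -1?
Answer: 0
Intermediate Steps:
Function('T')(x) = 0 (Function('T')(x) = Add(Mul(x, -1), x) = Add(Mul(-1, x), x) = 0)
Function('D')(O) = 0 (Function('D')(O) = Mul(0, Pow(O, -1)) = 0)
Function('j')(U) = Mul(Rational(1, 2), Pow(U, -1), Add(-3, U)) (Function('j')(U) = Mul(Add(-3, U), Pow(Mul(2, U), -1)) = Mul(Add(-3, U), Mul(Rational(1, 2), Pow(U, -1))) = Mul(Rational(1, 2), Pow(U, -1), Add(-3, U)))
Mul(Function('D')(-12), Function('j')(Mul(4, 1))) = Mul(0, Mul(Rational(1, 2), Pow(Mul(4, 1), -1), Add(-3, Mul(4, 1)))) = Mul(0, Mul(Rational(1, 2), Pow(4, -1), Add(-3, 4))) = Mul(0, Mul(Rational(1, 2), Rational(1, 4), 1)) = Mul(0, Rational(1, 8)) = 0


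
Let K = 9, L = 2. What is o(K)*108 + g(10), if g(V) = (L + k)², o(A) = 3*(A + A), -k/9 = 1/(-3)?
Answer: 5857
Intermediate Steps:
k = 3 (k = -9/(-3) = -9*(-⅓) = 3)
o(A) = 6*A (o(A) = 3*(2*A) = 6*A)
g(V) = 25 (g(V) = (2 + 3)² = 5² = 25)
o(K)*108 + g(10) = (6*9)*108 + 25 = 54*108 + 25 = 5832 + 25 = 5857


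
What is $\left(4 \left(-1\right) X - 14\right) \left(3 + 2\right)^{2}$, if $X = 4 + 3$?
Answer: $-1050$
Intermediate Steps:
$X = 7$
$\left(4 \left(-1\right) X - 14\right) \left(3 + 2\right)^{2} = \left(4 \left(-1\right) 7 - 14\right) \left(3 + 2\right)^{2} = \left(\left(-4\right) 7 - 14\right) 5^{2} = \left(-28 - 14\right) 25 = \left(-42\right) 25 = -1050$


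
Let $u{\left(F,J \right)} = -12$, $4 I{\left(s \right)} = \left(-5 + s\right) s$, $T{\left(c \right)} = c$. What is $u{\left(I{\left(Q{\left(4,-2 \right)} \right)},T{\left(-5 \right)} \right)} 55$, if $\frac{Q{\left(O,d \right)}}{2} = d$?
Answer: $-660$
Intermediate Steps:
$Q{\left(O,d \right)} = 2 d$
$I{\left(s \right)} = \frac{s \left(-5 + s\right)}{4}$ ($I{\left(s \right)} = \frac{\left(-5 + s\right) s}{4} = \frac{s \left(-5 + s\right)}{4}$)
$u{\left(I{\left(Q{\left(4,-2 \right)} \right)},T{\left(-5 \right)} \right)} 55 = \left(-12\right) 55 = -660$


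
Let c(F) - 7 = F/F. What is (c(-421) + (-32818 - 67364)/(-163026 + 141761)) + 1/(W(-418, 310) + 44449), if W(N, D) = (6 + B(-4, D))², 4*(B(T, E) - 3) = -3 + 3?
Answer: 481462773/37877218 ≈ 12.711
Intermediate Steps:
B(T, E) = 3 (B(T, E) = 3 + (-3 + 3)/4 = 3 + (¼)*0 = 3 + 0 = 3)
c(F) = 8 (c(F) = 7 + F/F = 7 + 1 = 8)
W(N, D) = 81 (W(N, D) = (6 + 3)² = 9² = 81)
(c(-421) + (-32818 - 67364)/(-163026 + 141761)) + 1/(W(-418, 310) + 44449) = (8 + (-32818 - 67364)/(-163026 + 141761)) + 1/(81 + 44449) = (8 - 100182/(-21265)) + 1/44530 = (8 - 100182*(-1/21265)) + 1/44530 = (8 + 100182/21265) + 1/44530 = 270302/21265 + 1/44530 = 481462773/37877218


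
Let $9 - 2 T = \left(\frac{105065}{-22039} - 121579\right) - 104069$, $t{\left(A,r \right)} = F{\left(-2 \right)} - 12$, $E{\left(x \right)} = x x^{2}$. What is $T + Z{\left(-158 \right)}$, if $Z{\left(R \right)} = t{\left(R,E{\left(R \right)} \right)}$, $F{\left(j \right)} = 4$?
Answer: $\frac{2486503532}{22039} \approx 1.1282 \cdot 10^{5}$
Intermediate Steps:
$E{\left(x \right)} = x^{3}$
$t{\left(A,r \right)} = -8$ ($t{\left(A,r \right)} = 4 - 12 = -8$)
$Z{\left(R \right)} = -8$
$T = \frac{2486679844}{22039}$ ($T = \frac{9}{2} - \frac{\left(\frac{105065}{-22039} - 121579\right) - 104069}{2} = \frac{9}{2} - \frac{\left(105065 \left(- \frac{1}{22039}\right) - 121579\right) - 104069}{2} = \frac{9}{2} - \frac{\left(- \frac{105065}{22039} - 121579\right) - 104069}{2} = \frac{9}{2} - \frac{- \frac{2679584646}{22039} - 104069}{2} = \frac{9}{2} - - \frac{4973161337}{44078} = \frac{9}{2} + \frac{4973161337}{44078} = \frac{2486679844}{22039} \approx 1.1283 \cdot 10^{5}$)
$T + Z{\left(-158 \right)} = \frac{2486679844}{22039} - 8 = \frac{2486503532}{22039}$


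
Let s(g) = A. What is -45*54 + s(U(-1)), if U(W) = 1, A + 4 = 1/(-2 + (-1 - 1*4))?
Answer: -17039/7 ≈ -2434.1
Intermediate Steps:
A = -29/7 (A = -4 + 1/(-2 + (-1 - 1*4)) = -4 + 1/(-2 + (-1 - 4)) = -4 + 1/(-2 - 5) = -4 + 1/(-7) = -4 - ⅐ = -29/7 ≈ -4.1429)
s(g) = -29/7
-45*54 + s(U(-1)) = -45*54 - 29/7 = -2430 - 29/7 = -17039/7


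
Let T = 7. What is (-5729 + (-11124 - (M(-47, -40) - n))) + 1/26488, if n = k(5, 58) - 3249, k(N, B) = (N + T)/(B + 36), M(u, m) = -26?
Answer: -24993176161/1244936 ≈ -20076.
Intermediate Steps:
k(N, B) = (7 + N)/(36 + B) (k(N, B) = (N + 7)/(B + 36) = (7 + N)/(36 + B))
n = -152697/47 (n = (7 + 5)/(36 + 58) - 3249 = 12/94 - 3249 = (1/94)*12 - 3249 = 6/47 - 3249 = -152697/47 ≈ -3248.9)
(-5729 + (-11124 - (M(-47, -40) - n))) + 1/26488 = (-5729 + (-11124 - (-26 - 1*(-152697/47)))) + 1/26488 = (-5729 + (-11124 - (-26 + 152697/47))) + 1/26488 = (-5729 + (-11124 - 1*151475/47)) + 1/26488 = (-5729 + (-11124 - 151475/47)) + 1/26488 = (-5729 - 674303/47) + 1/26488 = -943566/47 + 1/26488 = -24993176161/1244936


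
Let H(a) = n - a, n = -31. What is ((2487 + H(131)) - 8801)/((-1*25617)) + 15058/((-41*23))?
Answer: -379633918/24156831 ≈ -15.715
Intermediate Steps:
H(a) = -31 - a
((2487 + H(131)) - 8801)/((-1*25617)) + 15058/((-41*23)) = ((2487 + (-31 - 1*131)) - 8801)/((-1*25617)) + 15058/((-41*23)) = ((2487 + (-31 - 131)) - 8801)/(-25617) + 15058/(-943) = ((2487 - 162) - 8801)*(-1/25617) + 15058*(-1/943) = (2325 - 8801)*(-1/25617) - 15058/943 = -6476*(-1/25617) - 15058/943 = 6476/25617 - 15058/943 = -379633918/24156831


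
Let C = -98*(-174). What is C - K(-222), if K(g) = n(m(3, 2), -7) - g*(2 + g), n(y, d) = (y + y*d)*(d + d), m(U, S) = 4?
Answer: 65556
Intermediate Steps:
C = 17052
n(y, d) = 2*d*(y + d*y) (n(y, d) = (y + d*y)*(2*d) = 2*d*(y + d*y))
K(g) = 336 - g*(2 + g) (K(g) = 2*(-7)*4*(1 - 7) - g*(2 + g) = 2*(-7)*4*(-6) - g*(2 + g) = 336 - g*(2 + g))
C - K(-222) = 17052 - (336 - 1*(-222)² - 2*(-222)) = 17052 - (336 - 1*49284 + 444) = 17052 - (336 - 49284 + 444) = 17052 - 1*(-48504) = 17052 + 48504 = 65556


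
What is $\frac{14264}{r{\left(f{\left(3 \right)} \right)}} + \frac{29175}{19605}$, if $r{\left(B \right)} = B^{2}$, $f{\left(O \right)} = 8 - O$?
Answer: $\frac{18691673}{32675} \approx 572.05$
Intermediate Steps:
$\frac{14264}{r{\left(f{\left(3 \right)} \right)}} + \frac{29175}{19605} = \frac{14264}{\left(8 - 3\right)^{2}} + \frac{29175}{19605} = \frac{14264}{\left(8 - 3\right)^{2}} + 29175 \cdot \frac{1}{19605} = \frac{14264}{5^{2}} + \frac{1945}{1307} = \frac{14264}{25} + \frac{1945}{1307} = \frac{18691673}{32675}$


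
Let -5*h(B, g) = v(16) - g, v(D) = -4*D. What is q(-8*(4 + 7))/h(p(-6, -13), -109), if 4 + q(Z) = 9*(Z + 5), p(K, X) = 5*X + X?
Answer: 751/9 ≈ 83.444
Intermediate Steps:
p(K, X) = 6*X
h(B, g) = 64/5 + g/5 (h(B, g) = -(-4*16 - g)/5 = -(-64 - g)/5 = 64/5 + g/5)
q(Z) = 41 + 9*Z (q(Z) = -4 + 9*(Z + 5) = -4 + 9*(5 + Z) = -4 + (45 + 9*Z) = 41 + 9*Z)
q(-8*(4 + 7))/h(p(-6, -13), -109) = (41 + 9*(-8*(4 + 7)))/(64/5 + (1/5)*(-109)) = (41 + 9*(-8*11))/(64/5 - 109/5) = (41 + 9*(-88))/(-9) = (41 - 792)*(-1/9) = -751*(-1/9) = 751/9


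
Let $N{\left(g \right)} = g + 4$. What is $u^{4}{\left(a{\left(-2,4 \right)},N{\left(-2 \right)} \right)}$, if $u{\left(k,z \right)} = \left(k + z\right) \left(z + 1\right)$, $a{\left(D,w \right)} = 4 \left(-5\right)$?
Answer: $8503056$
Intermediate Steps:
$a{\left(D,w \right)} = -20$
$N{\left(g \right)} = 4 + g$
$u{\left(k,z \right)} = \left(1 + z\right) \left(k + z\right)$ ($u{\left(k,z \right)} = \left(k + z\right) \left(1 + z\right) = \left(1 + z\right) \left(k + z\right)$)
$u^{4}{\left(a{\left(-2,4 \right)},N{\left(-2 \right)} \right)} = \left(-20 + \left(4 - 2\right) + \left(4 - 2\right)^{2} - 20 \left(4 - 2\right)\right)^{4} = \left(-20 + 2 + 2^{2} - 40\right)^{4} = \left(-20 + 2 + 4 - 40\right)^{4} = \left(-54\right)^{4} = 8503056$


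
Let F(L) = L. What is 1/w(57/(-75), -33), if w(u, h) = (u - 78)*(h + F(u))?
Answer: 625/1661836 ≈ 0.00037609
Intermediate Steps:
w(u, h) = (-78 + u)*(h + u) (w(u, h) = (u - 78)*(h + u) = (-78 + u)*(h + u))
1/w(57/(-75), -33) = 1/((57/(-75))² - 78*(-33) - 4446/(-75) - 1881/(-75)) = 1/((57*(-1/75))² + 2574 - 4446*(-1)/75 - 1881*(-1)/75) = 1/((-19/25)² + 2574 - 78*(-19/25) - 33*(-19/25)) = 1/(361/625 + 2574 + 1482/25 + 627/25) = 1/(1661836/625) = 625/1661836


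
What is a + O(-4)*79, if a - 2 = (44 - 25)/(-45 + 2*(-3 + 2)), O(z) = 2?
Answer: 7501/47 ≈ 159.60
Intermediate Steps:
a = 75/47 (a = 2 + (44 - 25)/(-45 + 2*(-3 + 2)) = 2 + 19/(-45 + 2*(-1)) = 2 + 19/(-45 - 2) = 2 + 19/(-47) = 2 + 19*(-1/47) = 2 - 19/47 = 75/47 ≈ 1.5957)
a + O(-4)*79 = 75/47 + 2*79 = 75/47 + 158 = 7501/47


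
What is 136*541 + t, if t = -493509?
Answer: -419933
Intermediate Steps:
136*541 + t = 136*541 - 493509 = 73576 - 493509 = -419933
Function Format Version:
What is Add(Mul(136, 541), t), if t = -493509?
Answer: -419933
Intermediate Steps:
Add(Mul(136, 541), t) = Add(Mul(136, 541), -493509) = Add(73576, -493509) = -419933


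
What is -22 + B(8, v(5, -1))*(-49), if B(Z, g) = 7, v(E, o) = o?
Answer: -365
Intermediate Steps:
-22 + B(8, v(5, -1))*(-49) = -22 + 7*(-49) = -22 - 343 = -365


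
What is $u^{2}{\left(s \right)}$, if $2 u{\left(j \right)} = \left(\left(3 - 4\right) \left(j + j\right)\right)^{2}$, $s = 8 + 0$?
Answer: $16384$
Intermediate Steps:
$s = 8$
$u{\left(j \right)} = 2 j^{2}$ ($u{\left(j \right)} = \frac{\left(\left(3 - 4\right) \left(j + j\right)\right)^{2}}{2} = \frac{\left(- 2 j\right)^{2}}{2} = \frac{4 j^{2}}{2} = 2 j^{2}$)
$u^{2}{\left(s \right)} = \left(2 \cdot 8^{2}\right)^{2} = \left(2 \cdot 64\right)^{2} = 128^{2} = 16384$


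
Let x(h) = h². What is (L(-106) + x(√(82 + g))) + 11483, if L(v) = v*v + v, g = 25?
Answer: 22720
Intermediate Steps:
L(v) = v + v² (L(v) = v² + v = v + v²)
(L(-106) + x(√(82 + g))) + 11483 = (-106*(1 - 106) + (√(82 + 25))²) + 11483 = (-106*(-105) + (√107)²) + 11483 = (11130 + 107) + 11483 = 11237 + 11483 = 22720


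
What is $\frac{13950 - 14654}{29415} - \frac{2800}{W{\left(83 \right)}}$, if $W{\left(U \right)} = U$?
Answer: $- \frac{82420432}{2441445} \approx -33.759$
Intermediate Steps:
$\frac{13950 - 14654}{29415} - \frac{2800}{W{\left(83 \right)}} = \frac{13950 - 14654}{29415} - \frac{2800}{83} = \left(13950 - 14654\right) \frac{1}{29415} - \frac{2800}{83} = \left(-704\right) \frac{1}{29415} - \frac{2800}{83} = - \frac{704}{29415} - \frac{2800}{83} = - \frac{82420432}{2441445}$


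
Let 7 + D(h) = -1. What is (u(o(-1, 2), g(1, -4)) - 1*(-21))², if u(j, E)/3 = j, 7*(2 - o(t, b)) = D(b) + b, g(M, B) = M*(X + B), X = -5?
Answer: 42849/49 ≈ 874.47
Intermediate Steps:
D(h) = -8 (D(h) = -7 - 1 = -8)
g(M, B) = M*(-5 + B)
o(t, b) = 22/7 - b/7 (o(t, b) = 2 - (-8 + b)/7 = 2 + (8/7 - b/7) = 22/7 - b/7)
u(j, E) = 3*j
(u(o(-1, 2), g(1, -4)) - 1*(-21))² = (3*(22/7 - ⅐*2) - 1*(-21))² = (3*(22/7 - 2/7) + 21)² = (3*(20/7) + 21)² = (60/7 + 21)² = (207/7)² = 42849/49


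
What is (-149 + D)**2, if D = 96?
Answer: 2809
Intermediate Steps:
(-149 + D)**2 = (-149 + 96)**2 = (-53)**2 = 2809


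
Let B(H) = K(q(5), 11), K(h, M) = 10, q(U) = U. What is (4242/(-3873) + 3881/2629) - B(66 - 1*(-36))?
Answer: -32647425/3394039 ≈ -9.6190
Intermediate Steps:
B(H) = 10
(4242/(-3873) + 3881/2629) - B(66 - 1*(-36)) = (4242/(-3873) + 3881/2629) - 1*10 = (4242*(-1/3873) + 3881*(1/2629)) - 10 = (-1414/1291 + 3881/2629) - 10 = 1292965/3394039 - 10 = -32647425/3394039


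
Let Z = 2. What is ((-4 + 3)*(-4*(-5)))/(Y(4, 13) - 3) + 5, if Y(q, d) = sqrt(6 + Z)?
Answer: 65 + 40*sqrt(2) ≈ 121.57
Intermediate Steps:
Y(q, d) = 2*sqrt(2) (Y(q, d) = sqrt(6 + 2) = sqrt(8) = 2*sqrt(2))
((-4 + 3)*(-4*(-5)))/(Y(4, 13) - 3) + 5 = ((-4 + 3)*(-4*(-5)))/(2*sqrt(2) - 3) + 5 = (-1*20)/(-3 + 2*sqrt(2)) + 5 = -20/(-3 + 2*sqrt(2)) + 5 = 5 - 20/(-3 + 2*sqrt(2))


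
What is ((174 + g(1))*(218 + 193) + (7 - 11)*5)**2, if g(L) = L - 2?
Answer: 5052792889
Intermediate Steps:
g(L) = -2 + L
((174 + g(1))*(218 + 193) + (7 - 11)*5)**2 = ((174 + (-2 + 1))*(218 + 193) + (7 - 11)*5)**2 = ((174 - 1)*411 - 4*5)**2 = (173*411 - 20)**2 = (71103 - 20)**2 = 71083**2 = 5052792889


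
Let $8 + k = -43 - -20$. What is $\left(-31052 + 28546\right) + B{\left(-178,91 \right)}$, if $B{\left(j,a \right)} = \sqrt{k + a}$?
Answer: $-2506 + 2 \sqrt{15} \approx -2498.3$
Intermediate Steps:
$k = -31$ ($k = -8 - 23 = -31$)
$B{\left(j,a \right)} = \sqrt{-31 + a}$
$\left(-31052 + 28546\right) + B{\left(-178,91 \right)} = \left(-31052 + 28546\right) + \sqrt{-31 + 91} = -2506 + \sqrt{60} = -2506 + 2 \sqrt{15}$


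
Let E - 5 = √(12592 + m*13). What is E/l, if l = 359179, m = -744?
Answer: 5/359179 + 2*√730/359179 ≈ 0.00016437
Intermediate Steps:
E = 5 + 2*√730 (E = 5 + √(12592 - 744*13) = 5 + √(12592 - 9672) = 5 + √2920 = 5 + 2*√730 ≈ 59.037)
E/l = (5 + 2*√730)/359179 = (5 + 2*√730)*(1/359179) = 5/359179 + 2*√730/359179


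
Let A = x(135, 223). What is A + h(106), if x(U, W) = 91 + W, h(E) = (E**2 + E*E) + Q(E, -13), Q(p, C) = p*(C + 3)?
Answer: 21726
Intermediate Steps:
Q(p, C) = p*(3 + C)
h(E) = -10*E + 2*E**2 (h(E) = (E**2 + E*E) + E*(3 - 13) = (E**2 + E**2) + E*(-10) = 2*E**2 - 10*E = -10*E + 2*E**2)
A = 314 (A = 91 + 223 = 314)
A + h(106) = 314 + 2*106*(-5 + 106) = 314 + 2*106*101 = 314 + 21412 = 21726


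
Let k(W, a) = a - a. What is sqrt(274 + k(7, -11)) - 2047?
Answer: -2047 + sqrt(274) ≈ -2030.4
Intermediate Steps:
k(W, a) = 0
sqrt(274 + k(7, -11)) - 2047 = sqrt(274 + 0) - 2047 = sqrt(274) - 2047 = -2047 + sqrt(274)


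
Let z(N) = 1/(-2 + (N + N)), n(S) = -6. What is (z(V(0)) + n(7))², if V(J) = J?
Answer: 169/4 ≈ 42.250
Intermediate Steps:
z(N) = 1/(-2 + 2*N)
(z(V(0)) + n(7))² = (1/(2*(-1 + 0)) - 6)² = ((½)/(-1) - 6)² = ((½)*(-1) - 6)² = (-½ - 6)² = (-13/2)² = 169/4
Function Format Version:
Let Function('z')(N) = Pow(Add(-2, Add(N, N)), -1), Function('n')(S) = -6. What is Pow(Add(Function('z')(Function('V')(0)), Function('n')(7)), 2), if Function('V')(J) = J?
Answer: Rational(169, 4) ≈ 42.250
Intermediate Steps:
Function('z')(N) = Pow(Add(-2, Mul(2, N)), -1)
Pow(Add(Function('z')(Function('V')(0)), Function('n')(7)), 2) = Pow(Add(Mul(Rational(1, 2), Pow(Add(-1, 0), -1)), -6), 2) = Pow(Add(Mul(Rational(1, 2), Pow(-1, -1)), -6), 2) = Pow(Add(Mul(Rational(1, 2), -1), -6), 2) = Pow(Add(Rational(-1, 2), -6), 2) = Pow(Rational(-13, 2), 2) = Rational(169, 4)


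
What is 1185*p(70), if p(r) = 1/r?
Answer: 237/14 ≈ 16.929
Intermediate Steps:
1185*p(70) = 1185/70 = 1185*(1/70) = 237/14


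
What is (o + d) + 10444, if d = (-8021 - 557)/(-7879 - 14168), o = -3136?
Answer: 161128054/22047 ≈ 7308.4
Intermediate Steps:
d = 8578/22047 (d = -8578/(-22047) = -8578*(-1/22047) = 8578/22047 ≈ 0.38908)
(o + d) + 10444 = (-3136 + 8578/22047) + 10444 = -69130814/22047 + 10444 = 161128054/22047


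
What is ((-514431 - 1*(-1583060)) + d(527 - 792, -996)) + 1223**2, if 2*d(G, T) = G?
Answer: 5128451/2 ≈ 2.5642e+6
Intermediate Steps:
d(G, T) = G/2
((-514431 - 1*(-1583060)) + d(527 - 792, -996)) + 1223**2 = ((-514431 - 1*(-1583060)) + (527 - 792)/2) + 1223**2 = ((-514431 + 1583060) + (1/2)*(-265)) + 1495729 = (1068629 - 265/2) + 1495729 = 2136993/2 + 1495729 = 5128451/2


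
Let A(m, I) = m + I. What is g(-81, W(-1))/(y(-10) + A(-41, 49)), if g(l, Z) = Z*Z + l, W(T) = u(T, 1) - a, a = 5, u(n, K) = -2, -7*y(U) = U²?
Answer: 56/11 ≈ 5.0909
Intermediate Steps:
y(U) = -U²/7
A(m, I) = I + m
W(T) = -7 (W(T) = -2 - 1*5 = -2 - 5 = -7)
g(l, Z) = l + Z² (g(l, Z) = Z² + l = l + Z²)
g(-81, W(-1))/(y(-10) + A(-41, 49)) = (-81 + (-7)²)/(-⅐*(-10)² + (49 - 41)) = (-81 + 49)/(-⅐*100 + 8) = -32/(-100/7 + 8) = -32/(-44/7) = -32*(-7/44) = 56/11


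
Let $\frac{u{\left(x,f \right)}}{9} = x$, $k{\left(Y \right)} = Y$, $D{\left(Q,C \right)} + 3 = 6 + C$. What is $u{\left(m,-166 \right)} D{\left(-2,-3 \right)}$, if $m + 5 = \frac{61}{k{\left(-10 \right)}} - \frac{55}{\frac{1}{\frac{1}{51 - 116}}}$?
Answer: $0$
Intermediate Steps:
$D{\left(Q,C \right)} = 3 + C$ ($D{\left(Q,C \right)} = -3 + \left(6 + C\right) = 3 + C$)
$m = - \frac{1333}{130}$ ($m = -5 - \left(\frac{61}{10} + \frac{55}{51 - 116}\right) = -5 - \left(\frac{61}{10} + \frac{55}{\frac{1}{\frac{1}{-65}}}\right) = -5 - \left(\frac{61}{10} + \frac{55}{\frac{1}{- \frac{1}{65}}}\right) = -5 - \left(\frac{61}{10} + \frac{55}{-65}\right) = -5 - \frac{683}{130} = - \frac{1333}{130} \approx -10.254$)
$u{\left(x,f \right)} = 9 x$
$u{\left(m,-166 \right)} D{\left(-2,-3 \right)} = 9 \left(- \frac{1333}{130}\right) \left(3 - 3\right) = \left(- \frac{11997}{130}\right) 0 = 0$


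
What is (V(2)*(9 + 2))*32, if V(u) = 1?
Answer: 352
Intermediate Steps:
(V(2)*(9 + 2))*32 = (1*(9 + 2))*32 = (1*11)*32 = 11*32 = 352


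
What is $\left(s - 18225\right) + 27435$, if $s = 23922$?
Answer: $33132$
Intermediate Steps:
$\left(s - 18225\right) + 27435 = \left(23922 - 18225\right) + 27435 = 5697 + 27435 = 33132$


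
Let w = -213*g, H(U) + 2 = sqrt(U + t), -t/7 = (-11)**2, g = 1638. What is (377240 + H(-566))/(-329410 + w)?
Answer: -188619/339152 - 3*I*sqrt(157)/678304 ≈ -0.55615 - 5.5417e-5*I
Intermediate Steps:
t = -847 (t = -7*(-11)**2 = -7*121 = -847)
H(U) = -2 + sqrt(-847 + U) (H(U) = -2 + sqrt(U - 847) = -2 + sqrt(-847 + U))
w = -348894 (w = -213*1638 = -348894)
(377240 + H(-566))/(-329410 + w) = (377240 + (-2 + sqrt(-847 - 566)))/(-329410 - 348894) = (377240 + (-2 + sqrt(-1413)))/(-678304) = (377240 + (-2 + 3*I*sqrt(157)))*(-1/678304) = (377238 + 3*I*sqrt(157))*(-1/678304) = -188619/339152 - 3*I*sqrt(157)/678304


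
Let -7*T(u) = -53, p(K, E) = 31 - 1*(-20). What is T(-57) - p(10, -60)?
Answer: -304/7 ≈ -43.429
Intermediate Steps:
p(K, E) = 51 (p(K, E) = 31 + 20 = 51)
T(u) = 53/7 (T(u) = -⅐*(-53) = 53/7)
T(-57) - p(10, -60) = 53/7 - 1*51 = 53/7 - 51 = -304/7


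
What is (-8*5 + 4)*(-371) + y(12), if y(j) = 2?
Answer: 13358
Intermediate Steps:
(-8*5 + 4)*(-371) + y(12) = (-8*5 + 4)*(-371) + 2 = (-40 + 4)*(-371) + 2 = -36*(-371) + 2 = 13356 + 2 = 13358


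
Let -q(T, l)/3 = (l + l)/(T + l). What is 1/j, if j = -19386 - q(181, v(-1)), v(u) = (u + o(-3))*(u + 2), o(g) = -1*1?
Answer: -179/3470106 ≈ -5.1583e-5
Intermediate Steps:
o(g) = -1
v(u) = (-1 + u)*(2 + u) (v(u) = (u - 1)*(u + 2) = (-1 + u)*(2 + u))
q(T, l) = -6*l/(T + l) (q(T, l) = -3*(l + l)/(T + l) = -3*2*l/(T + l) = -6*l/(T + l))
j = -3470106/179 (j = -19386 - (-6)*(-2 - 1 + (-1)²)/(181 + (-2 - 1 + (-1)²)) = -19386 - (-6)*(-2 - 1 + 1)/(181 + (-2 - 1 + 1)) = -19386 - (-6)*(-2)/(181 - 2) = -19386 - (-6)*(-2)/179 = -19386 - 1*12/179 = -19386 - 12/179 = -3470106/179 ≈ -19386.)
1/j = 1/(-3470106/179) = -179/3470106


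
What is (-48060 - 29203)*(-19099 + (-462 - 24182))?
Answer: 3379715409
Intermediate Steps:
(-48060 - 29203)*(-19099 + (-462 - 24182)) = -77263*(-19099 - 24644) = -77263*(-43743) = 3379715409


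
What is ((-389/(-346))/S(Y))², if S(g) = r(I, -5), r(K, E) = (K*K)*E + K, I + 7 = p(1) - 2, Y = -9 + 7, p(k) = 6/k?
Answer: 151321/275825664 ≈ 0.00054861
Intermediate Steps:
Y = -2
I = -3 (I = -7 + (6/1 - 2) = -7 + (6*1 - 2) = -7 + (6 - 2) = -7 + 4 = -3)
r(K, E) = K + E*K² (r(K, E) = K²*E + K = E*K² + K = K + E*K²)
S(g) = -48 (S(g) = -3*(1 - 5*(-3)) = -3*(1 + 15) = -3*16 = -48)
((-389/(-346))/S(Y))² = (-389/(-346)/(-48))² = (-389*(-1/346)*(-1/48))² = ((389/346)*(-1/48))² = (-389/16608)² = 151321/275825664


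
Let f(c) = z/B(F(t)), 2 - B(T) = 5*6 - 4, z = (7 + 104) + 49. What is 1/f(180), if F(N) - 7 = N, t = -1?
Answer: -3/20 ≈ -0.15000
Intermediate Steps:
F(N) = 7 + N
z = 160 (z = 111 + 49 = 160)
B(T) = -24 (B(T) = 2 - (5*6 - 4) = 2 - (30 - 4) = 2 - 1*26 = 2 - 26 = -24)
f(c) = -20/3 (f(c) = 160/(-24) = 160*(-1/24) = -20/3)
1/f(180) = 1/(-20/3) = -3/20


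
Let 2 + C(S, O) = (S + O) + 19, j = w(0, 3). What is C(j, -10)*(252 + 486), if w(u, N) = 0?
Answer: 5166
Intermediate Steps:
j = 0
C(S, O) = 17 + O + S (C(S, O) = -2 + ((S + O) + 19) = -2 + ((O + S) + 19) = -2 + (19 + O + S) = 17 + O + S)
C(j, -10)*(252 + 486) = (17 - 10 + 0)*(252 + 486) = 7*738 = 5166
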